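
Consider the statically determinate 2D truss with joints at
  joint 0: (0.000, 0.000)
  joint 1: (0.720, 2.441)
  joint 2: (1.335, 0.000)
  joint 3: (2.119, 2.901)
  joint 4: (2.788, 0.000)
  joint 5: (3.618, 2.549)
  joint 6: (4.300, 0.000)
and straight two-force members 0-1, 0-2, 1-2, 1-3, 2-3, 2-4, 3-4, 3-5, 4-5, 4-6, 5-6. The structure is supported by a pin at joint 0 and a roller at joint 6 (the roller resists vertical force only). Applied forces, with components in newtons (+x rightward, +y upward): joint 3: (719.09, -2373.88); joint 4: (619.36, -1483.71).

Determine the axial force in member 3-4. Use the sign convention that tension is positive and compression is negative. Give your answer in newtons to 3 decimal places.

N=7 nodes, M=11 members, R=3 reactions → 2N=14, M+R=14
member 0 (0-1): L=2.5450, (cx,cy)=(0.2829,0.9591)
member 1 (0-2): L=1.3350, (cx,cy)=(1.0000,0.0000)
member 2 (1-2): L=2.5173, (cx,cy)=(0.2443,-0.9697)
member 3 (1-3): L=1.4727, (cx,cy)=(0.9500,0.3124)
member 4 (2-3): L=3.0051, (cx,cy)=(0.2609,0.9654)
member 5 (2-4): L=1.4530, (cx,cy)=(1.0000,0.0000)
member 6 (3-4): L=2.9771, (cx,cy)=(0.2247,-0.9744)
member 7 (3-5): L=1.5398, (cx,cy)=(0.9735,-0.2286)
member 8 (4-5): L=2.6807, (cx,cy)=(0.3096,0.9509)
member 9 (4-6): L=1.5120, (cx,cy)=(1.0000,0.0000)
member 10 (5-6): L=2.6387, (cx,cy)=(0.2585,-0.9660)
solve A·x = −loads:
  F[0-1] = -1293.4764 N (compression)
  F[0-2] = +1704.3884 N (tension)
  F[1-2] = +1066.9336 N (tension)
  F[1-3] = -659.6052 N (compression)
  F[2-3] = -1071.7180 N (compression)
  F[2-4] = +2244.6552 N (tension)
  F[3-4] = -815.4765 N (compression)
  F[3-5] = -1481.2727 N (compression)
  F[4-5] = +2396.0708 N (tension)
  F[4-6] = +700.1823 N (tension)
  F[5-6] = -2709.0071 N (compression)
  Rx@0 = -1338.4500 N
  Ry@0 = +1240.6330 N
  Ry@6 = +2616.9570 N

-815.476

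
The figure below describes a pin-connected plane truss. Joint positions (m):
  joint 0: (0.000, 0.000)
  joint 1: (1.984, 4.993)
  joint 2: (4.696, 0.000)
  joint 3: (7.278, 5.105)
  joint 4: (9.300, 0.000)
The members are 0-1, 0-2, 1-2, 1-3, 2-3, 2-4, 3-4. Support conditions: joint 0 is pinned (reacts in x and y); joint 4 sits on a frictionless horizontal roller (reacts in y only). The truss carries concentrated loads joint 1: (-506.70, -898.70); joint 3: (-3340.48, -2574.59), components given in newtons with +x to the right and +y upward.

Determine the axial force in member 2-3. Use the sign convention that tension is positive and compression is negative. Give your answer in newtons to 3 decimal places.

-2721.136

N=5 nodes, M=7 members, R=3 reactions → 2N=10, M+R=10
member 0 (0-1): L=5.3727, (cx,cy)=(0.3693,0.9293)
member 1 (0-2): L=4.6960, (cx,cy)=(1.0000,0.0000)
member 2 (1-2): L=5.6820, (cx,cy)=(0.4773,-0.8787)
member 3 (1-3): L=5.2952, (cx,cy)=(0.9998,0.0212)
member 4 (2-3): L=5.7208, (cx,cy)=(0.4513,0.8924)
member 5 (2-4): L=4.6040, (cx,cy)=(1.0000,0.0000)
member 6 (3-4): L=5.4909, (cx,cy)=(0.3682,-0.9297)
solve A·x = −loads:
  F[0-1] = -3628.9413 N (compression)
  F[0-2] = -2507.1145 N (compression)
  F[1-2] = +2763.2916 N (tension)
  F[1-3] = -2152.7598 N (compression)
  F[2-3] = -2721.1360 N (compression)
  F[2-4] = +39.9397 N (tension)
  F[3-4] = -108.4586 N (compression)
  Rx@0 = +3847.1800 N
  Ry@0 = +3372.4531 N
  Ry@4 = +100.8369 N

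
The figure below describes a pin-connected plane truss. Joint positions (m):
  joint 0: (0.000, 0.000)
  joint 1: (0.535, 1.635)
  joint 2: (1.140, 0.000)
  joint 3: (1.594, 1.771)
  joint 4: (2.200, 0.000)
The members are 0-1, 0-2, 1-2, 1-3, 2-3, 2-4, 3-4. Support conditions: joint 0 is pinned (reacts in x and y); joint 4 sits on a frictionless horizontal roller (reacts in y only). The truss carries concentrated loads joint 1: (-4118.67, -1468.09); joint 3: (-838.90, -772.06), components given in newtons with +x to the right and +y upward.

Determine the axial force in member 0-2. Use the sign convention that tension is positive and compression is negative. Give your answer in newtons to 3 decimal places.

-3301.858

N=5 nodes, M=7 members, R=3 reactions → 2N=10, M+R=10
member 0 (0-1): L=1.7203, (cx,cy)=(0.3110,0.9504)
member 1 (0-2): L=1.1400, (cx,cy)=(1.0000,0.0000)
member 2 (1-2): L=1.7433, (cx,cy)=(0.3470,-0.9379)
member 3 (1-3): L=1.0677, (cx,cy)=(0.9919,0.1274)
member 4 (2-3): L=1.8283, (cx,cy)=(0.2483,0.9687)
member 5 (2-4): L=1.0600, (cx,cy)=(1.0000,0.0000)
member 6 (3-4): L=1.8718, (cx,cy)=(0.3238,-0.9461)
solve A·x = −loads:
  F[0-1] = -5323.9814 N (compression)
  F[0-2] = -3301.8580 N (compression)
  F[1-2] = +3978.1271 N (tension)
  F[1-3] = +1091.3015 N (tension)
  F[2-3] = -3851.5368 N (compression)
  F[2-4] = -964.8881 N (compression)
  F[3-4] = +2980.3438 N (tension)
  Rx@0 = +4957.5700 N
  Ry@0 = +5059.9798 N
  Ry@4 = -2819.8298 N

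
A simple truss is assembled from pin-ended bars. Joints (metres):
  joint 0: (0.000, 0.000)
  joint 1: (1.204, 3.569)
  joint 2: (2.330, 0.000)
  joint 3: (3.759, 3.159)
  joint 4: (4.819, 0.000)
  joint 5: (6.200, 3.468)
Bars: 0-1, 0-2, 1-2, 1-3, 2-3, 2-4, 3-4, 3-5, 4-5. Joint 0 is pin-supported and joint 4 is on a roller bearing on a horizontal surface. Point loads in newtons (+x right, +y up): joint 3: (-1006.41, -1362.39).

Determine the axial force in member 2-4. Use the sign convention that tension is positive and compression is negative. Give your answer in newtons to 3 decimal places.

N=6 nodes, M=9 members, R=3 reactions → 2N=12, M+R=12
member 0 (0-1): L=3.7666, (cx,cy)=(0.3197,0.9475)
member 1 (0-2): L=2.3300, (cx,cy)=(1.0000,0.0000)
member 2 (1-2): L=3.7424, (cx,cy)=(0.3009,-0.9537)
member 3 (1-3): L=2.5877, (cx,cy)=(0.9874,-0.1584)
member 4 (2-3): L=3.4672, (cx,cy)=(0.4122,0.9111)
member 5 (2-4): L=2.4890, (cx,cy)=(1.0000,0.0000)
member 6 (3-4): L=3.3321, (cx,cy)=(0.3181,-0.9481)
member 7 (3-5): L=2.4605, (cx,cy)=(0.9921,0.1256)
member 8 (4-5): L=3.7329, (cx,cy)=(0.3700,0.9290)
solve A·x = −loads:
  F[0-1] = -1012.5289 N (compression)
  F[0-2] = -682.7546 N (compression)
  F[1-2] = +1117.0356 N (tension)
  F[1-3] = -668.1845 N (compression)
  F[2-3] = -1169.1995 N (compression)
  F[2-4] = +135.2206 N (tension)
  F[3-4] = -425.0645 N (compression)
  F[3-5] = -0.0000 N (tension)
  F[4-5] = +0.0000 N (tension)
  Rx@0 = +1006.4100 N
  Ry@0 = +959.4071 N
  Ry@4 = +402.9829 N

135.221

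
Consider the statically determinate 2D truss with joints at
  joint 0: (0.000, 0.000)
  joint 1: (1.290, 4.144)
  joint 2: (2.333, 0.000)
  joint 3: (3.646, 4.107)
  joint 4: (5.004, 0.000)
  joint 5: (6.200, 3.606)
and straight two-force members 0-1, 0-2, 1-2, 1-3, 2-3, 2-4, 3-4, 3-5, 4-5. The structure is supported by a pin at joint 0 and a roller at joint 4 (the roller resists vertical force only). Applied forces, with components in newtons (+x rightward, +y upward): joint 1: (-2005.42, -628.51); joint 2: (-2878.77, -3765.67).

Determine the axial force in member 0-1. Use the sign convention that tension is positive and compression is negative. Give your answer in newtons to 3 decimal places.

N=6 nodes, M=9 members, R=3 reactions → 2N=12, M+R=12
member 0 (0-1): L=4.3401, (cx,cy)=(0.2972,0.9548)
member 1 (0-2): L=2.3330, (cx,cy)=(1.0000,0.0000)
member 2 (1-2): L=4.2732, (cx,cy)=(0.2441,-0.9698)
member 3 (1-3): L=2.3563, (cx,cy)=(0.9999,-0.0157)
member 4 (2-3): L=4.3118, (cx,cy)=(0.3045,0.9525)
member 5 (2-4): L=2.6710, (cx,cy)=(1.0000,0.0000)
member 6 (3-4): L=4.3257, (cx,cy)=(0.3139,-0.9494)
member 7 (3-5): L=2.6027, (cx,cy)=(0.9813,-0.1925)
member 8 (4-5): L=3.7992, (cx,cy)=(0.3148,0.9492)
solve A·x = −loads:
  F[0-1] = -4333.0838 N (compression)
  F[0-2] = -3596.2880 N (compression)
  F[1-2] = +3620.8716 N (tension)
  F[1-3] = -166.2742 N (compression)
  F[2-3] = +266.9886 N (tension)
  F[2-4] = +84.9517 N (tension)
  F[3-4] = -270.6002 N (compression)
  F[3-5] = +0.0000 N (tension)
  F[4-5] = -0.0000 N (compression)
  Rx@0 = +4884.1900 N
  Ry@0 = +4137.2604 N
  Ry@4 = +256.9196 N

-4333.084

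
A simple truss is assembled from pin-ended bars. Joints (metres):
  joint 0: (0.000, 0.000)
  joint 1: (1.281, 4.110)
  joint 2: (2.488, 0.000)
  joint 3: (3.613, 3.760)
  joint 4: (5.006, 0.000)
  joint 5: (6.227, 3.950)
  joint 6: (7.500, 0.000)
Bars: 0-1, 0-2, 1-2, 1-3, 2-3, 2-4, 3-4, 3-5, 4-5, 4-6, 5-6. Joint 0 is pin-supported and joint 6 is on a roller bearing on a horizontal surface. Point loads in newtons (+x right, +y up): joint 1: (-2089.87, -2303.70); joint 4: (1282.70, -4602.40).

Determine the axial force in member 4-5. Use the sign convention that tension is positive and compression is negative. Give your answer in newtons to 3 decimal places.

2542.504

N=7 nodes, M=11 members, R=3 reactions → 2N=14, M+R=14
member 0 (0-1): L=4.3050, (cx,cy)=(0.2976,0.9547)
member 1 (0-2): L=2.4880, (cx,cy)=(1.0000,0.0000)
member 2 (1-2): L=4.2836, (cx,cy)=(0.2818,-0.9595)
member 3 (1-3): L=2.3581, (cx,cy)=(0.9889,-0.1484)
member 4 (2-3): L=3.9247, (cx,cy)=(0.2866,0.9580)
member 5 (2-4): L=2.5180, (cx,cy)=(1.0000,0.0000)
member 6 (3-4): L=4.0097, (cx,cy)=(0.3474,-0.9377)
member 7 (3-5): L=2.6209, (cx,cy)=(0.9974,0.0725)
member 8 (4-5): L=4.1344, (cx,cy)=(0.2953,0.9554)
member 9 (4-6): L=2.4940, (cx,cy)=(1.0000,0.0000)
member 10 (5-6): L=4.1501, (cx,cy)=(0.3067,-0.9518)
solve A·x = −loads:
  F[0-1] = -4803.5134 N (compression)
  F[0-2] = +622.1667 N (tension)
  F[1-2] = +2380.1947 N (tension)
  F[1-3] = -10.2585 N (compression)
  F[2-3] = -2383.7829 N (compression)
  F[2-4] = +1976.1480 N (tension)
  F[3-4] = +2317.6545 N (tension)
  F[3-5] = -1502.5633 N (compression)
  F[4-5] = +2542.5038 N (tension)
  F[4-6] = +747.7414 N (tension)
  F[5-6] = -2437.6863 N (compression)
  Rx@0 = +807.1700 N
  Ry@0 = +4585.9282 N
  Ry@6 = +2320.1718 N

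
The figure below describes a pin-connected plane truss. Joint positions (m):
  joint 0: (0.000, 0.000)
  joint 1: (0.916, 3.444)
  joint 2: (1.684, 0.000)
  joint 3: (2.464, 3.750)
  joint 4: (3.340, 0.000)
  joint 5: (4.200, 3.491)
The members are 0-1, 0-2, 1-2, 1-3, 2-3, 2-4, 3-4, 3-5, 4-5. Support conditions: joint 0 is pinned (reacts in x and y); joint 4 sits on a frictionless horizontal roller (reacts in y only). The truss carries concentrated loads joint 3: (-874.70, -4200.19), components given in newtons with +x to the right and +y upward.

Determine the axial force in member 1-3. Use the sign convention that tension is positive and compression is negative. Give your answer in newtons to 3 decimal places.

N=6 nodes, M=9 members, R=3 reactions → 2N=12, M+R=12
member 0 (0-1): L=3.5637, (cx,cy)=(0.2570,0.9664)
member 1 (0-2): L=1.6840, (cx,cy)=(1.0000,0.0000)
member 2 (1-2): L=3.5286, (cx,cy)=(0.2177,-0.9760)
member 3 (1-3): L=1.5780, (cx,cy)=(0.9810,0.1939)
member 4 (2-3): L=3.8303, (cx,cy)=(0.2036,0.9790)
member 5 (2-4): L=1.6560, (cx,cy)=(1.0000,0.0000)
member 6 (3-4): L=3.8510, (cx,cy)=(0.2275,-0.9738)
member 7 (3-5): L=1.7552, (cx,cy)=(0.9891,-0.1476)
member 8 (4-5): L=3.5954, (cx,cy)=(0.2392,0.9710)
solve A·x = −loads:
  F[0-1] = -2156.1205 N (compression)
  F[0-2] = -320.5040 N (compression)
  F[1-2] = +1937.2242 N (tension)
  F[1-3] = -994.7167 N (compression)
  F[2-3] = -1931.2510 N (compression)
  F[2-4] = +494.4167 N (tension)
  F[3-4] = -2173.4908 N (compression)
  F[3-5] = -0.0000 N (compression)
  F[4-5] = +0.0000 N (tension)
  Rx@0 = +874.7000 N
  Ry@0 = +2083.6801 N
  Ry@4 = +2116.5099 N

-994.717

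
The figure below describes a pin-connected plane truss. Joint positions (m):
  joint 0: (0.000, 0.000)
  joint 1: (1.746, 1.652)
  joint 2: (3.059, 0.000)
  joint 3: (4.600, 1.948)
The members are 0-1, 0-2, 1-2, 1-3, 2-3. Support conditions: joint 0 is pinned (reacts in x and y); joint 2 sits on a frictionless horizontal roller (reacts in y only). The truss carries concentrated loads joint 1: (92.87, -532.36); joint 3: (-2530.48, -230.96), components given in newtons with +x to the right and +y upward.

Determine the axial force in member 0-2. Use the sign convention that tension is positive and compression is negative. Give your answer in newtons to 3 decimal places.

-668.957

N=4 nodes, M=5 members, R=3 reactions → 2N=8, M+R=8
member 0 (0-1): L=2.4037, (cx,cy)=(0.7264,0.6873)
member 1 (0-2): L=3.0590, (cx,cy)=(1.0000,0.0000)
member 2 (1-2): L=2.1102, (cx,cy)=(0.6222,-0.7829)
member 3 (1-3): L=2.8693, (cx,cy)=(0.9947,0.1032)
member 4 (2-3): L=2.4838, (cx,cy)=(0.6204,0.7843)
solve A·x = −loads:
  F[0-1] = -2434.8539 N (compression)
  F[0-2] = -668.9569 N (compression)
  F[1-2] = +1118.7453 N (tension)
  F[1-3] = -2571.3329 N (compression)
  F[2-3] = +43.7355 N (tension)
  Rx@0 = +2437.6100 N
  Ry@0 = +1673.4335 N
  Ry@2 = -910.1135 N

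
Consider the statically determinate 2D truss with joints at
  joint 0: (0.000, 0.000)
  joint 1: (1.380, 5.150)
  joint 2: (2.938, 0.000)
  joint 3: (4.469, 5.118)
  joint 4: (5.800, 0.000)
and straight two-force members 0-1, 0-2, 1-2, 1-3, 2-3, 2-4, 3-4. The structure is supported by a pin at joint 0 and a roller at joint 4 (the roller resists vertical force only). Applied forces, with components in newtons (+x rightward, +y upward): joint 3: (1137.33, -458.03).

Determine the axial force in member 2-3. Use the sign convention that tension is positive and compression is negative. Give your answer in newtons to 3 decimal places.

943.385

N=5 nodes, M=7 members, R=3 reactions → 2N=10, M+R=10
member 0 (0-1): L=5.3317, (cx,cy)=(0.2588,0.9659)
member 1 (0-2): L=2.9380, (cx,cy)=(1.0000,0.0000)
member 2 (1-2): L=5.3805, (cx,cy)=(0.2896,-0.9572)
member 3 (1-3): L=3.0892, (cx,cy)=(0.9999,-0.0104)
member 4 (2-3): L=5.3421, (cx,cy)=(0.2866,0.9581)
member 5 (2-4): L=2.8620, (cx,cy)=(1.0000,0.0000)
member 6 (3-4): L=5.2882, (cx,cy)=(0.2517,-0.9678)
solve A·x = −loads:
  F[0-1] = +930.1836 N (tension)
  F[0-2] = +896.5707 N (tension)
  F[1-2] = -944.2659 N (compression)
  F[1-3] = +514.2120 N (tension)
  F[2-3] = +943.3848 N (tension)
  F[2-4] = +352.7789 N (tension)
  F[3-4] = -1401.6375 N (compression)
  Rx@0 = -1137.3300 N
  Ry@0 = -898.4857 N
  Ry@4 = +1356.5157 N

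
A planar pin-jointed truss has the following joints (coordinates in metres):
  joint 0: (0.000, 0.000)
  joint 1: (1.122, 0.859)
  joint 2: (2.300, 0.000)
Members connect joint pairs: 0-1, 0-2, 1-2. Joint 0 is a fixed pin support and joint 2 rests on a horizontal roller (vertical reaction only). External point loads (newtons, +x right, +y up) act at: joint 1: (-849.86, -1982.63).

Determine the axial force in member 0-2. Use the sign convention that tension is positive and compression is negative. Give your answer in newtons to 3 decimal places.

891.076

N=3 nodes, M=3 members, R=3 reactions → 2N=6, M+R=6
member 0 (0-1): L=1.4131, (cx,cy)=(0.7940,0.6079)
member 1 (0-2): L=2.3000, (cx,cy)=(1.0000,0.0000)
member 2 (1-2): L=1.4579, (cx,cy)=(0.8080,-0.5892)
solve A·x = −loads:
  F[0-1] = -2192.5697 N (compression)
  F[0-2] = +891.0760 N (tension)
  F[1-2] = -1102.8251 N (compression)
  Rx@0 = +849.8600 N
  Ry@0 = +1332.8556 N
  Ry@2 = +649.7744 N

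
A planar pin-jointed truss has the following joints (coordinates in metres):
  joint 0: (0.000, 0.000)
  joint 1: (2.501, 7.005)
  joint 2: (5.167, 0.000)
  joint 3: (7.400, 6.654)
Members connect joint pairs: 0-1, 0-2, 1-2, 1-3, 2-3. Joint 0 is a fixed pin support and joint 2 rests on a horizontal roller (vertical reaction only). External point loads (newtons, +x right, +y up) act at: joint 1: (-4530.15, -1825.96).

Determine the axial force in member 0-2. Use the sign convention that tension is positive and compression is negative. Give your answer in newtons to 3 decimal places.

-2001.036

N=4 nodes, M=5 members, R=3 reactions → 2N=8, M+R=8
member 0 (0-1): L=7.4381, (cx,cy)=(0.3362,0.9418)
member 1 (0-2): L=5.1670, (cx,cy)=(1.0000,0.0000)
member 2 (1-2): L=7.4952, (cx,cy)=(0.3557,-0.9346)
member 3 (1-3): L=4.9116, (cx,cy)=(0.9974,-0.0715)
member 4 (2-3): L=7.0187, (cx,cy)=(0.3182,0.9480)
solve A·x = −loads:
  F[0-1] = -7521.6928 N (compression)
  F[0-2] = -2001.0356 N (compression)
  F[1-2] = +5625.6952 N (tension)
  F[1-3] = -0.0000 N (compression)
  F[2-3] = +0.0000 N (tension)
  Rx@0 = +4530.1500 N
  Ry@0 = +7083.7449 N
  Ry@2 = -5257.7849 N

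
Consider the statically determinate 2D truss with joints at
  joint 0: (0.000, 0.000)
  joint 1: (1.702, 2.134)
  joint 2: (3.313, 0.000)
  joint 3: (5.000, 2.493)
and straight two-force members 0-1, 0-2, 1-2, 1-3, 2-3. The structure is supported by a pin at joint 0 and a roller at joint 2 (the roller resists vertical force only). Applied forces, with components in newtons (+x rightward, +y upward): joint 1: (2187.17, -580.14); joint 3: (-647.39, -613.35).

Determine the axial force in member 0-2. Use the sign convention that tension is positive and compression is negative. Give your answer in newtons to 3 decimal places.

N=4 nodes, M=5 members, R=3 reactions → 2N=8, M+R=8
member 0 (0-1): L=2.7296, (cx,cy)=(0.6235,0.7818)
member 1 (0-2): L=3.3130, (cx,cy)=(1.0000,0.0000)
member 2 (1-2): L=2.6738, (cx,cy)=(0.6025,-0.7981)
member 3 (1-3): L=3.3175, (cx,cy)=(0.9941,0.1082)
member 4 (2-3): L=3.0102, (cx,cy)=(0.5604,0.8282)
solve A·x = −loads:
  F[0-1] = +1217.5593 N (tension)
  F[0-2] = +780.5919 N (tension)
  F[1-2] = -1953.7714 N (compression)
  F[1-3] = -252.2961 N (compression)
  F[2-3] = -707.6187 N (compression)
  Rx@0 = -1539.7800 N
  Ry@0 = -951.8845 N
  Ry@2 = +2145.3745 N

780.592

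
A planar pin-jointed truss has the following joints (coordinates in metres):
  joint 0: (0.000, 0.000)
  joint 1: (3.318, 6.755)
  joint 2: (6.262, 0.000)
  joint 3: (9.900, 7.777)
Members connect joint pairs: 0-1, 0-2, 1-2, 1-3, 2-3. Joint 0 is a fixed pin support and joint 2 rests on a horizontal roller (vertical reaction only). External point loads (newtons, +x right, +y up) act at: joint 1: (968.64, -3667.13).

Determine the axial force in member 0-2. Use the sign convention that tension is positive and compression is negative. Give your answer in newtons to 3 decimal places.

N=4 nodes, M=5 members, R=3 reactions → 2N=8, M+R=8
member 0 (0-1): L=7.5259, (cx,cy)=(0.4409,0.8976)
member 1 (0-2): L=6.2620, (cx,cy)=(1.0000,0.0000)
member 2 (1-2): L=7.3687, (cx,cy)=(0.3995,-0.9167)
member 3 (1-3): L=6.6609, (cx,cy)=(0.9882,0.1534)
member 4 (2-3): L=8.5858, (cx,cy)=(0.4237,0.9058)
solve A·x = −loads:
  F[0-1] = -756.6618 N (compression)
  F[0-2] = +1302.2352 N (tension)
  F[1-2] = -3259.4190 N (compression)
  F[1-3] = +0.0000 N (tension)
  F[2-3] = -0.0000 N (compression)
  Rx@0 = -968.6400 N
  Ry@0 = +679.1548 N
  Ry@2 = +2987.9752 N

1302.235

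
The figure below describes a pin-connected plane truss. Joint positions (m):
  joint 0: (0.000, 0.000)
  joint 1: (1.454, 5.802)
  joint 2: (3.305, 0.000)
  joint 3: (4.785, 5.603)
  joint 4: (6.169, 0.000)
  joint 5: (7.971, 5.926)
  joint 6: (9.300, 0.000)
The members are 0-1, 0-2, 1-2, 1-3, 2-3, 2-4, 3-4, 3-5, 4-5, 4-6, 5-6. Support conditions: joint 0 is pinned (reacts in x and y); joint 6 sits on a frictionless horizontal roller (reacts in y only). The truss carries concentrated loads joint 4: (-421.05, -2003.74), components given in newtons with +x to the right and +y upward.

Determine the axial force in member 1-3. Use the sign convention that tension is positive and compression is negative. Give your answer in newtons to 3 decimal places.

-392.434

N=7 nodes, M=11 members, R=3 reactions → 2N=14, M+R=14
member 0 (0-1): L=5.9814, (cx,cy)=(0.2431,0.9700)
member 1 (0-2): L=3.3050, (cx,cy)=(1.0000,0.0000)
member 2 (1-2): L=6.0901, (cx,cy)=(0.3039,-0.9527)
member 3 (1-3): L=3.3369, (cx,cy)=(0.9982,-0.0596)
member 4 (2-3): L=5.7952, (cx,cy)=(0.2554,0.9668)
member 5 (2-4): L=2.8640, (cx,cy)=(1.0000,0.0000)
member 6 (3-4): L=5.7714, (cx,cy)=(0.2398,-0.9708)
member 7 (3-5): L=3.2023, (cx,cy)=(0.9949,0.1009)
member 8 (4-5): L=6.1939, (cx,cy)=(0.2909,0.9567)
member 9 (4-6): L=3.1310, (cx,cy)=(1.0000,0.0000)
member 10 (5-6): L=6.0732, (cx,cy)=(0.2188,-0.9758)
solve A·x = −loads:
  F[0-1] = -695.4528 N (compression)
  F[0-2] = -251.9949 N (compression)
  F[1-2] = +732.6555 N (tension)
  F[1-3] = -392.4335 N (compression)
  F[2-3] = -721.9352 N (compression)
  F[2-4] = +155.0565 N (tension)
  F[3-4] = +619.1998 N (tension)
  F[3-5] = -728.3068 N (compression)
  F[4-5] = +1466.0214 N (tension)
  F[4-6] = +298.0825 N (tension)
  F[5-6] = -1362.1624 N (compression)
  Rx@0 = +421.0500 N
  Ry@0 = +674.5925 N
  Ry@6 = +1329.1475 N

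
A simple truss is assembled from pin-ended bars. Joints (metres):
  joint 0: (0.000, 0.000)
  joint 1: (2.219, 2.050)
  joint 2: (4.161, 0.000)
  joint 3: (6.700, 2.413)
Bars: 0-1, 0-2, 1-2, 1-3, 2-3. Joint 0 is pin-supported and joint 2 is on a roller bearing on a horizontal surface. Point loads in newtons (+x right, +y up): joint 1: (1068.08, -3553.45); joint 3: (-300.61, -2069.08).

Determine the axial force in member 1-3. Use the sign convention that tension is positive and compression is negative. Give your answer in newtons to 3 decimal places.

N=4 nodes, M=5 members, R=3 reactions → 2N=8, M+R=8
member 0 (0-1): L=3.0210, (cx,cy)=(0.7345,0.6786)
member 1 (0-2): L=4.1610, (cx,cy)=(1.0000,0.0000)
member 2 (1-2): L=2.8238, (cx,cy)=(0.6877,-0.7260)
member 3 (1-3): L=4.4957, (cx,cy)=(0.9967,0.0807)
member 4 (2-3): L=3.5027, (cx,cy)=(0.7249,0.6889)
solve A·x = −loads:
  F[0-1] = -64.8870 N (compression)
  F[0-2] = +815.1311 N (tension)
  F[1-2] = -4605.1961 N (compression)
  F[1-3] = +2058.0874 N (tension)
  F[2-3] = -3244.7156 N (compression)
  Rx@0 = -767.4700 N
  Ry@0 = +44.0312 N
  Ry@2 = +5578.4988 N

2058.087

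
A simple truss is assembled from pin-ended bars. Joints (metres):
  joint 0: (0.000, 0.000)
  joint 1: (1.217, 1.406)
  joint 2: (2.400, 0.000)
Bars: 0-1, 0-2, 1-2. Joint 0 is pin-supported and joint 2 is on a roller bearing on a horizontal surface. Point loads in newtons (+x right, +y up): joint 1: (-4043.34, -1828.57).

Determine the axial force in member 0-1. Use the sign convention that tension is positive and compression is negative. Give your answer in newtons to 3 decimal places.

-4324.916

N=3 nodes, M=3 members, R=3 reactions → 2N=6, M+R=6
member 0 (0-1): L=1.8595, (cx,cy)=(0.6545,0.7561)
member 1 (0-2): L=2.4000, (cx,cy)=(1.0000,0.0000)
member 2 (1-2): L=1.8375, (cx,cy)=(0.6438,-0.7652)
solve A·x = −loads:
  F[0-1] = -4324.9157 N (compression)
  F[0-2] = -1212.8577 N (compression)
  F[1-2] = +1883.8539 N (tension)
  Rx@0 = +4043.3400 N
  Ry@0 = +3270.0560 N
  Ry@2 = -1441.4860 N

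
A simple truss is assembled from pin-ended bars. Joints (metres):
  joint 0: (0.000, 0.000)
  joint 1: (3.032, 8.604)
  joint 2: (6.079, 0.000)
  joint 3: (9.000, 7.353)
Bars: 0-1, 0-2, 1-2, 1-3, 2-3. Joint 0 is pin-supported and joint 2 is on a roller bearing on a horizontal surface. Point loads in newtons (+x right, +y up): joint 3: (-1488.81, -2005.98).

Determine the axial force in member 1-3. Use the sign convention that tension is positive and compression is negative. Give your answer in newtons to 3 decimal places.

-652.622

N=4 nodes, M=5 members, R=3 reactions → 2N=8, M+R=8
member 0 (0-1): L=9.1226, (cx,cy)=(0.3324,0.9432)
member 1 (0-2): L=6.0790, (cx,cy)=(1.0000,0.0000)
member 2 (1-2): L=9.1276, (cx,cy)=(0.3338,-0.9426)
member 3 (1-3): L=6.0977, (cx,cy)=(0.9787,-0.2052)
member 4 (2-3): L=7.9119, (cx,cy)=(0.3692,0.9294)
solve A·x = −loads:
  F[0-1] = -887.3850 N (compression)
  F[0-2] = -1193.8775 N (compression)
  F[1-2] = +1029.9104 N (tension)
  F[1-3] = -652.6222 N (compression)
  F[2-3] = -2302.5352 N (compression)
  Rx@0 = +1488.8100 N
  Ry@0 = +836.9390 N
  Ry@2 = +1169.0410 N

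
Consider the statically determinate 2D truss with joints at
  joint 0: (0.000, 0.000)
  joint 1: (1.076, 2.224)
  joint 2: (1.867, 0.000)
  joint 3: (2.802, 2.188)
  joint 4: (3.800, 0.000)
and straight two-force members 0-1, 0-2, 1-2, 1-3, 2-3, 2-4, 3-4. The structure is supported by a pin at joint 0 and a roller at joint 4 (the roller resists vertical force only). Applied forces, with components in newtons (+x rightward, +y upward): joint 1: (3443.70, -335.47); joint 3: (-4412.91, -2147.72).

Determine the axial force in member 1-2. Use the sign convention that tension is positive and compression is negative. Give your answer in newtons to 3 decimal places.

1154.577

N=5 nodes, M=7 members, R=3 reactions → 2N=10, M+R=10
member 0 (0-1): L=2.4706, (cx,cy)=(0.4355,0.9002)
member 1 (0-2): L=1.8670, (cx,cy)=(1.0000,0.0000)
member 2 (1-2): L=2.3605, (cx,cy)=(0.3351,-0.9422)
member 3 (1-3): L=1.7264, (cx,cy)=(0.9998,-0.0209)
member 4 (2-3): L=2.3794, (cx,cy)=(0.3930,0.9196)
member 5 (2-4): L=1.9330, (cx,cy)=(1.0000,0.0000)
member 6 (3-4): L=2.4049, (cx,cy)=(0.4150,-0.9098)
solve A·x = −loads:
  F[0-1] = -1477.4544 N (compression)
  F[0-2] = -325.7511 N (compression)
  F[1-2] = +1154.5774 N (tension)
  F[1-3] = -4475.0327 N (compression)
  F[2-3] = -1182.9842 N (compression)
  F[2-4] = +526.0096 N (tension)
  F[3-4] = -1267.5141 N (compression)
  Rx@0 = +969.2100 N
  Ry@0 = +1329.9745 N
  Ry@4 = +1153.2155 N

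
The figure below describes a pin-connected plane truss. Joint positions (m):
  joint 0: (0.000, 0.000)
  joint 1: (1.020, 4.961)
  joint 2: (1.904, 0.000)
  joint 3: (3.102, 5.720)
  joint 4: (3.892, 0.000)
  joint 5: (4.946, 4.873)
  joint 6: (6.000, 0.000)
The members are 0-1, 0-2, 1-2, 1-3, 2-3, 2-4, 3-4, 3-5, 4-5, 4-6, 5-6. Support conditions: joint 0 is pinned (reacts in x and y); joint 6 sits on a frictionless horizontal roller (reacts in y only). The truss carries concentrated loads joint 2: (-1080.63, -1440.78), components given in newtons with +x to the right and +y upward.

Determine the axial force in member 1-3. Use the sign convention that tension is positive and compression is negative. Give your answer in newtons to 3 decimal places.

-377.282

N=7 nodes, M=11 members, R=3 reactions → 2N=14, M+R=14
member 0 (0-1): L=5.0648, (cx,cy)=(0.2014,0.9795)
member 1 (0-2): L=1.9040, (cx,cy)=(1.0000,0.0000)
member 2 (1-2): L=5.0391, (cx,cy)=(0.1754,-0.9845)
member 3 (1-3): L=2.2160, (cx,cy)=(0.9395,0.3425)
member 4 (2-3): L=5.8441, (cx,cy)=(0.2050,0.9788)
member 5 (2-4): L=1.9880, (cx,cy)=(1.0000,0.0000)
member 6 (3-4): L=5.7743, (cx,cy)=(0.1368,-0.9906)
member 7 (3-5): L=2.0292, (cx,cy)=(0.9087,-0.4174)
member 8 (4-5): L=4.9857, (cx,cy)=(0.2114,0.9774)
member 9 (4-6): L=2.1080, (cx,cy)=(1.0000,0.0000)
member 10 (5-6): L=4.9857, (cx,cy)=(0.2114,-0.9774)
solve A·x = −loads:
  F[0-1] = -1004.1465 N (compression)
  F[0-2] = -878.4039 N (compression)
  F[1-2] = +867.8094 N (tension)
  F[1-3] = -377.2824 N (compression)
  F[2-3] = +599.1521 N (tension)
  F[2-4] = +231.6412 N (tension)
  F[3-4] = -378.1262 N (compression)
  F[3-5] = -197.9796 N (compression)
  F[4-5] = +383.2322 N (tension)
  F[4-6] = +98.8912 N (tension)
  F[5-6] = -467.7801 N (compression)
  Rx@0 = +1080.6300 N
  Ry@0 = +983.5725 N
  Ry@6 = +457.2075 N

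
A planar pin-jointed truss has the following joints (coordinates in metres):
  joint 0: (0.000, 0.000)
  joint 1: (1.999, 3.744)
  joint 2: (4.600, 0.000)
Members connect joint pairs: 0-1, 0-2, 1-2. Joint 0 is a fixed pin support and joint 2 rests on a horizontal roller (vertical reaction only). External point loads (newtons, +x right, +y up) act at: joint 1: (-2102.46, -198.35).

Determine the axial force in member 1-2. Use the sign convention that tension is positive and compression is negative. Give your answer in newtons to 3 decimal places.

1978.678

N=3 nodes, M=3 members, R=3 reactions → 2N=6, M+R=6
member 0 (0-1): L=4.2442, (cx,cy)=(0.4710,0.8821)
member 1 (0-2): L=4.6000, (cx,cy)=(1.0000,0.0000)
member 2 (1-2): L=4.5588, (cx,cy)=(0.5705,-0.8213)
solve A·x = −loads:
  F[0-1] = -2066.9945 N (compression)
  F[0-2] = -1128.9226 N (compression)
  F[1-2] = +1978.6784 N (tension)
  Rx@0 = +2102.4600 N
  Ry@0 = +1823.3736 N
  Ry@2 = -1625.0236 N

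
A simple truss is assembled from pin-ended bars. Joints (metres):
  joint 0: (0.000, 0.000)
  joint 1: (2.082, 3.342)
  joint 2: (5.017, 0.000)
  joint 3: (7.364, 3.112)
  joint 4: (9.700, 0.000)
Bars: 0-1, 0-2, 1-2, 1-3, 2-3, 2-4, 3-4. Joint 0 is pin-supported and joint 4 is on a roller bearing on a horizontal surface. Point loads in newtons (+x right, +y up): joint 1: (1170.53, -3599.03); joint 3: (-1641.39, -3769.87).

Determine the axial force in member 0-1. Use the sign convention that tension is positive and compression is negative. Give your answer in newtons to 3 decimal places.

N=5 nodes, M=7 members, R=3 reactions → 2N=10, M+R=10
member 0 (0-1): L=3.9375, (cx,cy)=(0.5288,0.8488)
member 1 (0-2): L=5.0170, (cx,cy)=(1.0000,0.0000)
member 2 (1-2): L=4.4478, (cx,cy)=(0.6599,-0.7514)
member 3 (1-3): L=5.2870, (cx,cy)=(0.9991,-0.0435)
member 4 (2-3): L=3.8978, (cx,cy)=(0.6021,0.7984)
member 5 (2-4): L=4.6830, (cx,cy)=(1.0000,0.0000)
member 6 (3-4): L=3.8912, (cx,cy)=(0.6003,-0.7998)
solve A·x = −loads:
  F[0-1] = -4545.0870 N (compression)
  F[0-2] = +1932.4258 N (tension)
  F[1-2] = +573.3285 N (tension)
  F[1-3] = -3955.8844 N (compression)
  F[2-3] = -539.5645 N (compression)
  F[2-4] = +2635.6387 N (tension)
  F[3-4] = -4390.3245 N (compression)
  Rx@0 = +470.8600 N
  Ry@0 = +3857.7238 N
  Ry@4 = +3511.1762 N

-4545.087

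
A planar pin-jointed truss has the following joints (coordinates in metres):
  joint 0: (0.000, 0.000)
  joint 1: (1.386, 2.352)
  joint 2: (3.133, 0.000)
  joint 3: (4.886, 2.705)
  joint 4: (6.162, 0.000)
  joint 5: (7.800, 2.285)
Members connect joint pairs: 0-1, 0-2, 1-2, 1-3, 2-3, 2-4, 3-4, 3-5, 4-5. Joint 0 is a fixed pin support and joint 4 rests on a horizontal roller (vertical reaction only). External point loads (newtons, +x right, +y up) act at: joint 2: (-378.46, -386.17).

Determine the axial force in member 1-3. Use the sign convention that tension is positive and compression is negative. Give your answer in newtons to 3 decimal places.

-236.430

N=6 nodes, M=9 members, R=3 reactions → 2N=12, M+R=12
member 0 (0-1): L=2.7300, (cx,cy)=(0.5077,0.8615)
member 1 (0-2): L=3.1330, (cx,cy)=(1.0000,0.0000)
member 2 (1-2): L=2.9298, (cx,cy)=(0.5963,-0.8028)
member 3 (1-3): L=3.5178, (cx,cy)=(0.9950,0.1003)
member 4 (2-3): L=3.2234, (cx,cy)=(0.5438,0.8392)
member 5 (2-4): L=3.0290, (cx,cy)=(1.0000,0.0000)
member 6 (3-4): L=2.9909, (cx,cy)=(0.4266,-0.9044)
member 7 (3-5): L=2.9441, (cx,cy)=(0.9898,-0.1427)
member 8 (4-5): L=2.8115, (cx,cy)=(0.5826,0.8127)
solve A·x = −loads:
  F[0-1] = -220.3340 N (compression)
  F[0-2] = -266.5981 N (compression)
  F[1-2] = +206.9080 N (tension)
  F[1-3] = -236.4303 N (compression)
  F[2-3] = +262.2409 N (tension)
  F[2-4] = +92.6191 N (tension)
  F[3-4] = -217.0926 N (compression)
  F[3-5] = -0.0000 N (compression)
  F[4-5] = +0.0000 N (tension)
  Rx@0 = +378.4600 N
  Ry@0 = +189.8262 N
  Ry@4 = +196.3438 N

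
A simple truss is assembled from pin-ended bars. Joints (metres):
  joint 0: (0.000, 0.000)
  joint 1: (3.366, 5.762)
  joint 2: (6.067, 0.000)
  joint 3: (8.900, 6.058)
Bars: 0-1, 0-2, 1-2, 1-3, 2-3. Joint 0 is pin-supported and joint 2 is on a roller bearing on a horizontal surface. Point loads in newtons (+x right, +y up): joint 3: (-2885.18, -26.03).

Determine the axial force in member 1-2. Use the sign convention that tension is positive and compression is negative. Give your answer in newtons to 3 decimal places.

2994.221

N=4 nodes, M=5 members, R=3 reactions → 2N=8, M+R=8
member 0 (0-1): L=6.6731, (cx,cy)=(0.5044,0.8635)
member 1 (0-2): L=6.0670, (cx,cy)=(1.0000,0.0000)
member 2 (1-2): L=6.3637, (cx,cy)=(0.4244,-0.9055)
member 3 (1-3): L=5.5419, (cx,cy)=(0.9986,0.0534)
member 4 (2-3): L=6.6877, (cx,cy)=(0.4236,0.9058)
solve A·x = −loads:
  F[0-1] = -3322.3701 N (compression)
  F[0-2] = -1209.3389 N (compression)
  F[1-2] = +2994.2209 N (tension)
  F[1-3] = -2950.9262 N (compression)
  F[2-3] = +145.2597 N (tension)
  Rx@0 = +2885.1800 N
  Ry@0 = +2868.7453 N
  Ry@2 = -2842.7153 N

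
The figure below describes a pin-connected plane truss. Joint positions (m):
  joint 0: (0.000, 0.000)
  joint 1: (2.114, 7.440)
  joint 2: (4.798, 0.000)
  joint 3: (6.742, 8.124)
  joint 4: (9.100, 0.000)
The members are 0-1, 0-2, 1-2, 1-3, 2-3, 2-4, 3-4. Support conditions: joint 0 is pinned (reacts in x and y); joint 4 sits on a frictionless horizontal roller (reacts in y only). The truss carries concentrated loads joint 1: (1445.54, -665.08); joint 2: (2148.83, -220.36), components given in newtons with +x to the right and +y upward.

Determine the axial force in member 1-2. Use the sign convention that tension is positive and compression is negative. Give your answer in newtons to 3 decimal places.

-1435.188

N=5 nodes, M=7 members, R=3 reactions → 2N=10, M+R=10
member 0 (0-1): L=7.7345, (cx,cy)=(0.2733,0.9619)
member 1 (0-2): L=4.7980, (cx,cy)=(1.0000,0.0000)
member 2 (1-2): L=7.9093, (cx,cy)=(0.3393,-0.9407)
member 3 (1-3): L=4.6783, (cx,cy)=(0.9893,0.1462)
member 4 (2-3): L=8.3534, (cx,cy)=(0.2327,0.9725)
member 5 (2-4): L=4.3020, (cx,cy)=(1.0000,0.0000)
member 6 (3-4): L=8.4593, (cx,cy)=(0.2787,-0.9604)
solve A·x = −loads:
  F[0-1] = +589.5448 N (tension)
  F[0-2] = +3433.2353 N (tension)
  F[1-2] = -1435.1881 N (compression)
  F[1-3] = -806.0415 N (compression)
  F[2-3] = +1614.7207 N (tension)
  F[2-4] = +421.6004 N (tension)
  F[3-4] = -1512.4846 N (compression)
  Rx@0 = -3594.3700 N
  Ry@0 = -567.0967 N
  Ry@4 = +1452.5367 N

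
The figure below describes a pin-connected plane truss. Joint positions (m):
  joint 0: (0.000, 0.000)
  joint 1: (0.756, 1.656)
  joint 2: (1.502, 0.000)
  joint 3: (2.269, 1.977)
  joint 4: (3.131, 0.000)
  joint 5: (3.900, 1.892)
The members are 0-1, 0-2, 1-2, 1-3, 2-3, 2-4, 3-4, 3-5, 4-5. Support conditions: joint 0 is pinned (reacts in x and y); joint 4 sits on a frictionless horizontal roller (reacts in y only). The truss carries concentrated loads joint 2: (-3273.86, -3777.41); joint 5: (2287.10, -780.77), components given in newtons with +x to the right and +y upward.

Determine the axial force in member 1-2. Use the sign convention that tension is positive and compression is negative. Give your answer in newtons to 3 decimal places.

353.974

N=6 nodes, M=9 members, R=3 reactions → 2N=12, M+R=12
member 0 (0-1): L=1.8204, (cx,cy)=(0.4153,0.9097)
member 1 (0-2): L=1.5020, (cx,cy)=(1.0000,0.0000)
member 2 (1-2): L=1.8163, (cx,cy)=(0.4107,-0.9118)
member 3 (1-3): L=1.5467, (cx,cy)=(0.9782,0.2075)
member 4 (2-3): L=2.1206, (cx,cy)=(0.3617,0.9323)
member 5 (2-4): L=1.6290, (cx,cy)=(1.0000,0.0000)
member 6 (3-4): L=2.1568, (cx,cy)=(0.3997,-0.9167)
member 7 (3-5): L=1.6332, (cx,cy)=(0.9986,-0.0520)
member 8 (4-5): L=2.0423, (cx,cy)=(0.3765,0.9264)
solve A·x = −loads:
  F[0-1] = -430.3705 N (compression)
  F[0-2] = -808.0304 N (compression)
  F[1-2] = +353.9735 N (tension)
  F[1-3] = -331.3318 N (compression)
  F[2-3] = +3705.5514 N (tension)
  F[2-4] = +1270.9374 N (tension)
  F[3-4] = -3838.7573 N (compression)
  F[3-5] = +2553.8803 N (tension)
  F[4-5] = -699.3226 N (compression)
  Rx@0 = +986.7600 N
  Ry@0 = +391.5029 N
  Ry@4 = +4166.6771 N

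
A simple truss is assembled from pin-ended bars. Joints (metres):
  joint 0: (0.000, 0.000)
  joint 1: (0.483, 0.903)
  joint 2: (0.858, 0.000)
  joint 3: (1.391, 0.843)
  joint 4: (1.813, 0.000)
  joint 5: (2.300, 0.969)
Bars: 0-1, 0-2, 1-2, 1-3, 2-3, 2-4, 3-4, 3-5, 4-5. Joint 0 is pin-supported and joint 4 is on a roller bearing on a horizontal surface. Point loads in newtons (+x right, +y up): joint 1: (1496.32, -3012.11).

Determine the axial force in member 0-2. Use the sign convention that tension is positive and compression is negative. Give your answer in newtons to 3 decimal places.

N=6 nodes, M=9 members, R=3 reactions → 2N=12, M+R=12
member 0 (0-1): L=1.0241, (cx,cy)=(0.4717,0.8818)
member 1 (0-2): L=0.8580, (cx,cy)=(1.0000,0.0000)
member 2 (1-2): L=0.9778, (cx,cy)=(0.3835,-0.9235)
member 3 (1-3): L=0.9100, (cx,cy)=(0.9978,-0.0659)
member 4 (2-3): L=0.9974, (cx,cy)=(0.5344,0.8452)
member 5 (2-4): L=0.9550, (cx,cy)=(1.0000,0.0000)
member 6 (3-4): L=0.9427, (cx,cy)=(0.4476,-0.8942)
member 7 (3-5): L=0.9177, (cx,cy)=(0.9905,0.1373)
member 8 (4-5): L=1.0845, (cx,cy)=(0.4491,0.8935)
solve A·x = −loads:
  F[0-1] = -1660.7055 N (compression)
  F[0-2] = +2279.5955 N (tension)
  F[1-2] = -1555.4570 N (compression)
  F[1-3] = -1686.7081 N (compression)
  F[2-3] = +1699.5575 N (tension)
  F[2-4] = +774.7807 N (tension)
  F[3-4] = -1730.8203 N (compression)
  F[3-5] = -0.0000 N (compression)
  F[4-5] = +0.0000 N (tension)
  Rx@0 = -1496.3200 N
  Ry@0 = +1464.3846 N
  Ry@4 = +1547.7254 N

2279.596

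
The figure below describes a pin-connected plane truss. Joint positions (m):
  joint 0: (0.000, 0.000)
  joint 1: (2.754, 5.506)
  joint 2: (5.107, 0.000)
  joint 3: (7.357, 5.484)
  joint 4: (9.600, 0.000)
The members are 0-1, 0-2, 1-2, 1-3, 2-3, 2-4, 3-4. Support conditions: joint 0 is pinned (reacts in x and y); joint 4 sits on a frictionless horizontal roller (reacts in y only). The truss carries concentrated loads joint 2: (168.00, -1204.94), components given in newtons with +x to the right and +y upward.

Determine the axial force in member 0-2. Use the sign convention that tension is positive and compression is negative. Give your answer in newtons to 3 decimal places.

450.071

N=5 nodes, M=7 members, R=3 reactions → 2N=10, M+R=10
member 0 (0-1): L=6.1563, (cx,cy)=(0.4473,0.8944)
member 1 (0-2): L=5.1070, (cx,cy)=(1.0000,0.0000)
member 2 (1-2): L=5.9877, (cx,cy)=(0.3930,-0.9196)
member 3 (1-3): L=4.6031, (cx,cy)=(1.0000,-0.0048)
member 4 (2-3): L=5.9276, (cx,cy)=(0.3796,0.9252)
member 5 (2-4): L=4.4930, (cx,cy)=(1.0000,0.0000)
member 6 (3-4): L=5.9250, (cx,cy)=(0.3786,-0.9256)
solve A·x = −loads:
  F[0-1] = -630.5466 N (compression)
  F[0-2] = +450.0709 N (tension)
  F[1-2] = +615.9989 N (tension)
  F[1-3] = -524.1471 N (compression)
  F[2-3] = +690.1489 N (tension)
  F[2-4] = +262.1754 N (tension)
  F[3-4] = -692.5466 N (compression)
  Rx@0 = -168.0000 N
  Ry@0 = +563.9370 N
  Ry@4 = +641.0030 N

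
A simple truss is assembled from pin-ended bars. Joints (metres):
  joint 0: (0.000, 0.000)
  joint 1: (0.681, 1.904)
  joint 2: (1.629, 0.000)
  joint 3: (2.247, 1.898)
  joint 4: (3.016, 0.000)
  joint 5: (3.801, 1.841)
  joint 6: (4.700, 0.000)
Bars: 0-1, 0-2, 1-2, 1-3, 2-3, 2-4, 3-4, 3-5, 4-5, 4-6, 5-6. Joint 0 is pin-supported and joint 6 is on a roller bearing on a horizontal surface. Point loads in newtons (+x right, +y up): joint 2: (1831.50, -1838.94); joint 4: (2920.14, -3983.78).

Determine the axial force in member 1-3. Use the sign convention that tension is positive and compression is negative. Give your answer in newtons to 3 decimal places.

N=7 nodes, M=11 members, R=3 reactions → 2N=14, M+R=14
member 0 (0-1): L=2.0221, (cx,cy)=(0.3368,0.9416)
member 1 (0-2): L=1.6290, (cx,cy)=(1.0000,0.0000)
member 2 (1-2): L=2.1270, (cx,cy)=(0.4457,-0.8952)
member 3 (1-3): L=1.5660, (cx,cy)=(1.0000,-0.0038)
member 4 (2-3): L=1.9961, (cx,cy)=(0.3096,0.9509)
member 5 (2-4): L=1.3870, (cx,cy)=(1.0000,0.0000)
member 6 (3-4): L=2.0479, (cx,cy)=(0.3755,-0.9268)
member 7 (3-5): L=1.5550, (cx,cy)=(0.9993,-0.0367)
member 8 (4-5): L=2.0014, (cx,cy)=(0.3922,0.9199)
member 9 (4-6): L=1.6840, (cx,cy)=(1.0000,0.0000)
member 10 (5-6): L=2.0488, (cx,cy)=(0.4388,-0.8986)
solve A·x = −loads:
  F[0-1] = -2792.0481 N (compression)
  F[0-2] = +5691.9319 N (tension)
  F[1-2] = +2946.4362 N (tension)
  F[1-3] = -2253.5600 N (compression)
  F[2-3] = -839.9150 N (compression)
  F[2-4] = +5433.7271 N (tension)
  F[3-4] = +966.2279 N (tension)
  F[3-5] = -2878.3519 N (compression)
  F[4-5] = +3357.2928 N (tension)
  F[4-6] = +1559.5862 N (tension)
  F[5-6] = -3554.2185 N (compression)
  Rx@0 = -4751.6400 N
  Ry@0 = +2628.9511 N
  Ry@6 = +3193.7689 N

-2253.560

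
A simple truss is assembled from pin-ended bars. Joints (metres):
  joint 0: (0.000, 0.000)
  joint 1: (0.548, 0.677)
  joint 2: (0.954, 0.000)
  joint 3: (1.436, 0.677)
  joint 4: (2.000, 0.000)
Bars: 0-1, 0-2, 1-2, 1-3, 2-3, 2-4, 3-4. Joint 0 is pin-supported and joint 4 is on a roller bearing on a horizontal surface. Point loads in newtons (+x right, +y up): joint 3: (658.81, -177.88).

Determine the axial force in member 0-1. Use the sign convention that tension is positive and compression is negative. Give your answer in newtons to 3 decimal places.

222.374

N=5 nodes, M=7 members, R=3 reactions → 2N=10, M+R=10
member 0 (0-1): L=0.8710, (cx,cy)=(0.6292,0.7773)
member 1 (0-2): L=0.9540, (cx,cy)=(1.0000,0.0000)
member 2 (1-2): L=0.7894, (cx,cy)=(0.5143,-0.8576)
member 3 (1-3): L=0.8880, (cx,cy)=(1.0000,0.0000)
member 4 (2-3): L=0.8311, (cx,cy)=(0.5800,0.8146)
member 5 (2-4): L=1.0460, (cx,cy)=(1.0000,0.0000)
member 6 (3-4): L=0.8811, (cx,cy)=(0.6401,-0.7683)
solve A·x = −loads:
  F[0-1] = +222.3740 N (tension)
  F[0-2] = +518.9000 N (tension)
  F[1-2] = -201.5439 N (compression)
  F[1-3] = +243.5660 N (tension)
  F[2-3] = +212.1769 N (tension)
  F[2-4] = +292.1845 N (tension)
  F[3-4] = -456.4864 N (compression)
  Rx@0 = -658.8100 N
  Ry@0 = -172.8450 N
  Ry@4 = +350.7250 N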